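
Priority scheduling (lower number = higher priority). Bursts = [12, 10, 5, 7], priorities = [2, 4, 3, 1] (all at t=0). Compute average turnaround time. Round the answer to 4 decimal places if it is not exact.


Sort by priority (ascending = highest first):
Order: [(1, 7), (2, 12), (3, 5), (4, 10)]
Completion times:
  Priority 1, burst=7, C=7
  Priority 2, burst=12, C=19
  Priority 3, burst=5, C=24
  Priority 4, burst=10, C=34
Average turnaround = 84/4 = 21.0

21.0


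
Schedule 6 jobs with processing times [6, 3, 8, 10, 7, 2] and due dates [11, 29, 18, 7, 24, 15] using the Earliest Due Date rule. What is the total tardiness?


Sort by due date (EDD order): [(10, 7), (6, 11), (2, 15), (8, 18), (7, 24), (3, 29)]
Compute completion times and tardiness:
  Job 1: p=10, d=7, C=10, tardiness=max(0,10-7)=3
  Job 2: p=6, d=11, C=16, tardiness=max(0,16-11)=5
  Job 3: p=2, d=15, C=18, tardiness=max(0,18-15)=3
  Job 4: p=8, d=18, C=26, tardiness=max(0,26-18)=8
  Job 5: p=7, d=24, C=33, tardiness=max(0,33-24)=9
  Job 6: p=3, d=29, C=36, tardiness=max(0,36-29)=7
Total tardiness = 35

35


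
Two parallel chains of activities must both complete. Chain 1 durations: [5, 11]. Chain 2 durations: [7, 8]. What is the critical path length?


Path A total = 5 + 11 = 16
Path B total = 7 + 8 = 15
Critical path = longest path = max(16, 15) = 16

16


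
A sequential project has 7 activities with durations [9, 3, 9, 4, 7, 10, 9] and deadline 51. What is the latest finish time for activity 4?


LF(activity 4) = deadline - sum of successor durations
Successors: activities 5 through 7 with durations [7, 10, 9]
Sum of successor durations = 26
LF = 51 - 26 = 25

25


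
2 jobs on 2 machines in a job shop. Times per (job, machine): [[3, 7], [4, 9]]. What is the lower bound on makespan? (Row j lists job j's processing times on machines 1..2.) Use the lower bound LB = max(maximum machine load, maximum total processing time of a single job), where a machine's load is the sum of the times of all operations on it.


Machine loads:
  Machine 1: 3 + 4 = 7
  Machine 2: 7 + 9 = 16
Max machine load = 16
Job totals:
  Job 1: 10
  Job 2: 13
Max job total = 13
Lower bound = max(16, 13) = 16

16


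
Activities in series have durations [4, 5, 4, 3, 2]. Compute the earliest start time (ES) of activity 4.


Activity 4 starts after activities 1 through 3 complete.
Predecessor durations: [4, 5, 4]
ES = 4 + 5 + 4 = 13

13


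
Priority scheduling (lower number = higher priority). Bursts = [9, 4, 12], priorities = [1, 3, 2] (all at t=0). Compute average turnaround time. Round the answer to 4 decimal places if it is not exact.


Sort by priority (ascending = highest first):
Order: [(1, 9), (2, 12), (3, 4)]
Completion times:
  Priority 1, burst=9, C=9
  Priority 2, burst=12, C=21
  Priority 3, burst=4, C=25
Average turnaround = 55/3 = 18.3333

18.3333


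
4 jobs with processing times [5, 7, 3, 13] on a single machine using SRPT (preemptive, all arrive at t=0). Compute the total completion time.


Since all jobs arrive at t=0, SRPT equals SPT ordering.
SPT order: [3, 5, 7, 13]
Completion times:
  Job 1: p=3, C=3
  Job 2: p=5, C=8
  Job 3: p=7, C=15
  Job 4: p=13, C=28
Total completion time = 3 + 8 + 15 + 28 = 54

54


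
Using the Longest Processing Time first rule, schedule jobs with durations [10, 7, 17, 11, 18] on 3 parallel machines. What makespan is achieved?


Sort jobs in decreasing order (LPT): [18, 17, 11, 10, 7]
Assign each job to the least loaded machine:
  Machine 1: jobs [18], load = 18
  Machine 2: jobs [17, 7], load = 24
  Machine 3: jobs [11, 10], load = 21
Makespan = max load = 24

24


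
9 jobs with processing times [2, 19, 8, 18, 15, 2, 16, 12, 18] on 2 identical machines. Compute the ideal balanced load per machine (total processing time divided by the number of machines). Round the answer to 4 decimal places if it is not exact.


Total processing time = 2 + 19 + 8 + 18 + 15 + 2 + 16 + 12 + 18 = 110
Number of machines = 2
Ideal balanced load = 110 / 2 = 55.0

55.0


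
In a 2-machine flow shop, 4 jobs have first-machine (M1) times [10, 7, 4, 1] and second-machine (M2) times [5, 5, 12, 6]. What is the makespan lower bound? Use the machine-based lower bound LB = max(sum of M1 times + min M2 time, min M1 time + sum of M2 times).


LB1 = sum(M1 times) + min(M2 times) = 22 + 5 = 27
LB2 = min(M1 times) + sum(M2 times) = 1 + 28 = 29
Lower bound = max(LB1, LB2) = max(27, 29) = 29

29


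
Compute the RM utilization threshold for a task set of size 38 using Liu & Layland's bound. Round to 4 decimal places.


Compute 2^(1/38) = 1.0184080933
Subtract 1: 1.0184080933 - 1 = 0.0184080933
Multiply by n: 38 * 0.0184080933 = 0.6995075454
Round to 4 dp: 0.6995

0.6995


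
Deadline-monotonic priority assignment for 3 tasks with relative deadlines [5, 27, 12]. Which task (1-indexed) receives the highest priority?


Sort tasks by relative deadline (ascending):
  Task 1: deadline = 5
  Task 3: deadline = 12
  Task 2: deadline = 27
Priority order (highest first): [1, 3, 2]
Highest priority task = 1

1


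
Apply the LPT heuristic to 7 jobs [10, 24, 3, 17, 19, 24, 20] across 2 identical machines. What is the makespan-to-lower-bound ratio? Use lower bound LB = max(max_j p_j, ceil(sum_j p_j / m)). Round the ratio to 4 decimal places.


LPT order: [24, 24, 20, 19, 17, 10, 3]
Machine loads after assignment: [57, 60]
LPT makespan = 60
Lower bound = max(max_job, ceil(total/2)) = max(24, 59) = 59
Ratio = 60 / 59 = 1.0169

1.0169


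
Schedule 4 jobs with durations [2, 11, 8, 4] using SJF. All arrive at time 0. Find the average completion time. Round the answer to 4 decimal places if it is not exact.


SJF order (ascending): [2, 4, 8, 11]
Completion times:
  Job 1: burst=2, C=2
  Job 2: burst=4, C=6
  Job 3: burst=8, C=14
  Job 4: burst=11, C=25
Average completion = 47/4 = 11.75

11.75


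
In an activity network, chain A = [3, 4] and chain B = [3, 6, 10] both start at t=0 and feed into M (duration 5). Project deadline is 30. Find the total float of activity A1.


Forward pass: ES(A1) = sum of predecessors on chain A = 0
EF = ES + duration = 0 + 3 = 3
Backward pass: LF(M) = deadline = 30; LS(M) = 30 - 5 = 25
LF(A1) = LS(M) - sum(successors on chain A) = 25 - 4 = 21
LS = LF - duration = 21 - 3 = 18
Total float = LS - ES = 18 - 0 = 18

18


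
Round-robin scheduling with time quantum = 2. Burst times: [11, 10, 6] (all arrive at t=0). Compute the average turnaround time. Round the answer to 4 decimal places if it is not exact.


Time quantum = 2
Execution trace:
  J1 runs 2 units, time = 2
  J2 runs 2 units, time = 4
  J3 runs 2 units, time = 6
  J1 runs 2 units, time = 8
  J2 runs 2 units, time = 10
  J3 runs 2 units, time = 12
  J1 runs 2 units, time = 14
  J2 runs 2 units, time = 16
  J3 runs 2 units, time = 18
  J1 runs 2 units, time = 20
  J2 runs 2 units, time = 22
  J1 runs 2 units, time = 24
  J2 runs 2 units, time = 26
  J1 runs 1 units, time = 27
Finish times: [27, 26, 18]
Average turnaround = 71/3 = 23.6667

23.6667


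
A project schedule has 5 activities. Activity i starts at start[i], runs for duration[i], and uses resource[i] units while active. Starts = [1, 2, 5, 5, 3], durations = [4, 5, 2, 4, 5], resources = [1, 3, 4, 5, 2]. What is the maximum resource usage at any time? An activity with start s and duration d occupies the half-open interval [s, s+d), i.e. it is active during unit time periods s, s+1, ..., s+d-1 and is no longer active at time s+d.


Each activity i is active on [start_i, start_i + duration_i).
Compute total resource usage per time slot:
  t=0: active resources = [], total = 0
  t=1: active resources = [1], total = 1
  t=2: active resources = [1, 3], total = 4
  t=3: active resources = [1, 3, 2], total = 6
  t=4: active resources = [1, 3, 2], total = 6
  t=5: active resources = [3, 4, 5, 2], total = 14
  t=6: active resources = [3, 4, 5, 2], total = 14
  t=7: active resources = [5, 2], total = 7
  t=8: active resources = [5], total = 5
Peak resource demand = 14

14


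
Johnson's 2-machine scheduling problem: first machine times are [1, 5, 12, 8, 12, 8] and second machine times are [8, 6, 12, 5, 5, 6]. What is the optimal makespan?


Apply Johnson's rule:
  Group 1 (a <= b): [(1, 1, 8), (2, 5, 6), (3, 12, 12)]
  Group 2 (a > b): [(6, 8, 6), (4, 8, 5), (5, 12, 5)]
Optimal job order: [1, 2, 3, 6, 4, 5]
Schedule:
  Job 1: M1 done at 1, M2 done at 9
  Job 2: M1 done at 6, M2 done at 15
  Job 3: M1 done at 18, M2 done at 30
  Job 6: M1 done at 26, M2 done at 36
  Job 4: M1 done at 34, M2 done at 41
  Job 5: M1 done at 46, M2 done at 51
Makespan = 51

51


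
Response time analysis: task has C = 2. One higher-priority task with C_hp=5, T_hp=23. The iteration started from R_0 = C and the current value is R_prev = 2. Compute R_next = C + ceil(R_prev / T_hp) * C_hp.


R_next = C + ceil(R_prev / T_hp) * C_hp
ceil(2 / 23) = ceil(0.087) = 1
Interference = 1 * 5 = 5
R_next = 2 + 5 = 7

7


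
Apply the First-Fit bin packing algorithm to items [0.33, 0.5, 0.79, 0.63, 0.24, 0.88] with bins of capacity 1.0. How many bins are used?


Place items sequentially using First-Fit:
  Item 0.33 -> new Bin 1
  Item 0.5 -> Bin 1 (now 0.83)
  Item 0.79 -> new Bin 2
  Item 0.63 -> new Bin 3
  Item 0.24 -> Bin 3 (now 0.87)
  Item 0.88 -> new Bin 4
Total bins used = 4

4


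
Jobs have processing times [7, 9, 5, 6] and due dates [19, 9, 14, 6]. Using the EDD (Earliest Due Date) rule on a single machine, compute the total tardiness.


Sort by due date (EDD order): [(6, 6), (9, 9), (5, 14), (7, 19)]
Compute completion times and tardiness:
  Job 1: p=6, d=6, C=6, tardiness=max(0,6-6)=0
  Job 2: p=9, d=9, C=15, tardiness=max(0,15-9)=6
  Job 3: p=5, d=14, C=20, tardiness=max(0,20-14)=6
  Job 4: p=7, d=19, C=27, tardiness=max(0,27-19)=8
Total tardiness = 20

20


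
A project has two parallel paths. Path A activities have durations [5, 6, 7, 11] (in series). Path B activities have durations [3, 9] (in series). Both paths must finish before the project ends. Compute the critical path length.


Path A total = 5 + 6 + 7 + 11 = 29
Path B total = 3 + 9 = 12
Critical path = longest path = max(29, 12) = 29

29


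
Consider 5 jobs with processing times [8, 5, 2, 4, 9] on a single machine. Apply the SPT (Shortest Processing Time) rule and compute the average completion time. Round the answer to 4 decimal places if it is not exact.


Sort jobs by processing time (SPT order): [2, 4, 5, 8, 9]
Compute completion times sequentially:
  Job 1: processing = 2, completes at 2
  Job 2: processing = 4, completes at 6
  Job 3: processing = 5, completes at 11
  Job 4: processing = 8, completes at 19
  Job 5: processing = 9, completes at 28
Sum of completion times = 66
Average completion time = 66/5 = 13.2

13.2


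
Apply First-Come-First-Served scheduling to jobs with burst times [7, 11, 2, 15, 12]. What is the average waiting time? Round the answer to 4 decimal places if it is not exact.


FCFS order (as given): [7, 11, 2, 15, 12]
Waiting times:
  Job 1: wait = 0
  Job 2: wait = 7
  Job 3: wait = 18
  Job 4: wait = 20
  Job 5: wait = 35
Sum of waiting times = 80
Average waiting time = 80/5 = 16.0

16.0


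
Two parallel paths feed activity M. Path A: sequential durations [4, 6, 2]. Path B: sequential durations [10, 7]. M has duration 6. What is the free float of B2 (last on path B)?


ES(B2) = sum of predecessors on chain B = 10
EF(B2) = ES + duration = 10 + 7 = 17
Successor of B2 is M. ES(M) = max(sum(A), sum(B)) = max(12, 17) = 17
Free float = ES(successor) - EF(current) = 17 - 17 = 0

0


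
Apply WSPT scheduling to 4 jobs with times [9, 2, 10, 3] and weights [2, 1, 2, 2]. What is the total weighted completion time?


Compute p/w ratios and sort ascending (WSPT): [(3, 2), (2, 1), (9, 2), (10, 2)]
Compute weighted completion times:
  Job (p=3,w=2): C=3, w*C=2*3=6
  Job (p=2,w=1): C=5, w*C=1*5=5
  Job (p=9,w=2): C=14, w*C=2*14=28
  Job (p=10,w=2): C=24, w*C=2*24=48
Total weighted completion time = 87

87


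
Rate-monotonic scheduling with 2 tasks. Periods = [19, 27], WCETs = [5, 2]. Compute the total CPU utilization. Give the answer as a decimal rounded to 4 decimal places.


Compute individual utilizations (exact fractions):
  Task 1: C/T = 5/19 (approx. 0.2632)
  Task 2: C/T = 2/27 (approx. 0.0741)
Total utilization U = 5/19 + 2/27 = 173/513
Rounded to 4 decimal places: U = 0.3372
RM (Liu & Layland) bound for 2 tasks = 0.828427; compare with U = 173/513 (approx. 0.337232)
U <= bound, so schedulable by RM sufficient condition.

0.3372


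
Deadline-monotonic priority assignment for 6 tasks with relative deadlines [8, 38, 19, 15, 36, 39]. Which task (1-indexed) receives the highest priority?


Sort tasks by relative deadline (ascending):
  Task 1: deadline = 8
  Task 4: deadline = 15
  Task 3: deadline = 19
  Task 5: deadline = 36
  Task 2: deadline = 38
  Task 6: deadline = 39
Priority order (highest first): [1, 4, 3, 5, 2, 6]
Highest priority task = 1

1


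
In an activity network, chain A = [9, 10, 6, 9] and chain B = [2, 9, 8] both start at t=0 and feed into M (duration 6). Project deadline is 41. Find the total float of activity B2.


Forward pass: ES(B2) = sum of predecessors on chain B = 2
EF = ES + duration = 2 + 9 = 11
Backward pass: LF(M) = deadline = 41; LS(M) = 41 - 6 = 35
LF(B2) = LS(M) - sum(successors on chain B) = 35 - 8 = 27
LS = LF - duration = 27 - 9 = 18
Total float = LS - ES = 18 - 2 = 16

16


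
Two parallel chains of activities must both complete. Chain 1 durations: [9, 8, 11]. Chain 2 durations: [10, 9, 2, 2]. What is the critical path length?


Path A total = 9 + 8 + 11 = 28
Path B total = 10 + 9 + 2 + 2 = 23
Critical path = longest path = max(28, 23) = 28

28


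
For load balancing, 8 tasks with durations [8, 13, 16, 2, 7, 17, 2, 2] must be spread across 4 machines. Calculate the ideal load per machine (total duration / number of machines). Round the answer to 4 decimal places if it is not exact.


Total processing time = 8 + 13 + 16 + 2 + 7 + 17 + 2 + 2 = 67
Number of machines = 4
Ideal balanced load = 67 / 4 = 16.75

16.75


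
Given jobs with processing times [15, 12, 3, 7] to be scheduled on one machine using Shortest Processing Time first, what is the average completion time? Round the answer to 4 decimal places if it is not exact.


Sort jobs by processing time (SPT order): [3, 7, 12, 15]
Compute completion times sequentially:
  Job 1: processing = 3, completes at 3
  Job 2: processing = 7, completes at 10
  Job 3: processing = 12, completes at 22
  Job 4: processing = 15, completes at 37
Sum of completion times = 72
Average completion time = 72/4 = 18.0

18.0


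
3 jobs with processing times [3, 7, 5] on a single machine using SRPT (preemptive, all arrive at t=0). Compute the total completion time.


Since all jobs arrive at t=0, SRPT equals SPT ordering.
SPT order: [3, 5, 7]
Completion times:
  Job 1: p=3, C=3
  Job 2: p=5, C=8
  Job 3: p=7, C=15
Total completion time = 3 + 8 + 15 = 26

26


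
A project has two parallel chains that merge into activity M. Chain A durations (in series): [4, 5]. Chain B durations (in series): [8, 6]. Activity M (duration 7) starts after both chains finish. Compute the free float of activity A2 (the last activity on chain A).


ES(A2) = sum of predecessors on chain A = 4
EF(A2) = ES + duration = 4 + 5 = 9
Successor of A2 is M. ES(M) = max(sum(A), sum(B)) = max(9, 14) = 14
Free float = ES(successor) - EF(current) = 14 - 9 = 5

5


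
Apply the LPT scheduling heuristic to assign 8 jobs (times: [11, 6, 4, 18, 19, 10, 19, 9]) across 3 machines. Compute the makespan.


Sort jobs in decreasing order (LPT): [19, 19, 18, 11, 10, 9, 6, 4]
Assign each job to the least loaded machine:
  Machine 1: jobs [19, 10, 4], load = 33
  Machine 2: jobs [19, 9, 6], load = 34
  Machine 3: jobs [18, 11], load = 29
Makespan = max load = 34

34


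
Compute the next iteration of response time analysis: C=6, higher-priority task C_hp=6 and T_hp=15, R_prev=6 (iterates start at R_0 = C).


R_next = C + ceil(R_prev / T_hp) * C_hp
ceil(6 / 15) = ceil(0.4) = 1
Interference = 1 * 6 = 6
R_next = 6 + 6 = 12

12


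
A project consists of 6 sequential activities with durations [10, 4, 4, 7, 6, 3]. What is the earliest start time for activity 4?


Activity 4 starts after activities 1 through 3 complete.
Predecessor durations: [10, 4, 4]
ES = 10 + 4 + 4 = 18

18


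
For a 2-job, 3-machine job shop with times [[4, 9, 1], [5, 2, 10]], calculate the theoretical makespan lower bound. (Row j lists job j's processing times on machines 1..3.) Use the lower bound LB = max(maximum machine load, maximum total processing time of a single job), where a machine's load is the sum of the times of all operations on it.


Machine loads:
  Machine 1: 4 + 5 = 9
  Machine 2: 9 + 2 = 11
  Machine 3: 1 + 10 = 11
Max machine load = 11
Job totals:
  Job 1: 14
  Job 2: 17
Max job total = 17
Lower bound = max(11, 17) = 17

17


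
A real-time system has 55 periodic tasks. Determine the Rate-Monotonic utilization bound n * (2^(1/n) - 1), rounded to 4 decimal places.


Compute 2^(1/55) = 1.0126824244
Subtract 1: 1.0126824244 - 1 = 0.0126824244
Multiply by n: 55 * 0.0126824244 = 0.6975333420
Round to 4 dp: 0.6975

0.6975


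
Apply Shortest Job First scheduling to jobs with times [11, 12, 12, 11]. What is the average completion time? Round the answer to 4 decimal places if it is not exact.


SJF order (ascending): [11, 11, 12, 12]
Completion times:
  Job 1: burst=11, C=11
  Job 2: burst=11, C=22
  Job 3: burst=12, C=34
  Job 4: burst=12, C=46
Average completion = 113/4 = 28.25

28.25


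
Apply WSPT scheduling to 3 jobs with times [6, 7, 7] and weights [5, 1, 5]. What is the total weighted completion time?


Compute p/w ratios and sort ascending (WSPT): [(6, 5), (7, 5), (7, 1)]
Compute weighted completion times:
  Job (p=6,w=5): C=6, w*C=5*6=30
  Job (p=7,w=5): C=13, w*C=5*13=65
  Job (p=7,w=1): C=20, w*C=1*20=20
Total weighted completion time = 115

115


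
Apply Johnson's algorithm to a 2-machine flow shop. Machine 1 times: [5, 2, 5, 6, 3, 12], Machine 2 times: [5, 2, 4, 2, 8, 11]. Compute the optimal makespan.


Apply Johnson's rule:
  Group 1 (a <= b): [(2, 2, 2), (5, 3, 8), (1, 5, 5)]
  Group 2 (a > b): [(6, 12, 11), (3, 5, 4), (4, 6, 2)]
Optimal job order: [2, 5, 1, 6, 3, 4]
Schedule:
  Job 2: M1 done at 2, M2 done at 4
  Job 5: M1 done at 5, M2 done at 13
  Job 1: M1 done at 10, M2 done at 18
  Job 6: M1 done at 22, M2 done at 33
  Job 3: M1 done at 27, M2 done at 37
  Job 4: M1 done at 33, M2 done at 39
Makespan = 39

39


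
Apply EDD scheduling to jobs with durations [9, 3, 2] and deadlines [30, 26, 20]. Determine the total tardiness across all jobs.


Sort by due date (EDD order): [(2, 20), (3, 26), (9, 30)]
Compute completion times and tardiness:
  Job 1: p=2, d=20, C=2, tardiness=max(0,2-20)=0
  Job 2: p=3, d=26, C=5, tardiness=max(0,5-26)=0
  Job 3: p=9, d=30, C=14, tardiness=max(0,14-30)=0
Total tardiness = 0

0


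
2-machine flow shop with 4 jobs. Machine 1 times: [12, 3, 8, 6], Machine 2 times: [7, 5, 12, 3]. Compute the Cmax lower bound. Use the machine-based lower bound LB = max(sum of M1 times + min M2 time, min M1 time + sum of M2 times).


LB1 = sum(M1 times) + min(M2 times) = 29 + 3 = 32
LB2 = min(M1 times) + sum(M2 times) = 3 + 27 = 30
Lower bound = max(LB1, LB2) = max(32, 30) = 32

32


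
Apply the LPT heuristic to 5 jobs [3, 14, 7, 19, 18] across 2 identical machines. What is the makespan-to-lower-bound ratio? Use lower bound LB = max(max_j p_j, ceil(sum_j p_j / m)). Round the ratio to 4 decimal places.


LPT order: [19, 18, 14, 7, 3]
Machine loads after assignment: [29, 32]
LPT makespan = 32
Lower bound = max(max_job, ceil(total/2)) = max(19, 31) = 31
Ratio = 32 / 31 = 1.0323

1.0323


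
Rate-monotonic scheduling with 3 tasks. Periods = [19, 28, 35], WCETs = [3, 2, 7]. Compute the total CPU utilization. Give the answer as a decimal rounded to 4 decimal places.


Compute individual utilizations (exact fractions):
  Task 1: C/T = 3/19 (approx. 0.1579)
  Task 2: C/T = 2/28 = 1/14 (approx. 0.0714)
  Task 3: C/T = 7/35 = 1/5 (approx. 0.2)
Total utilization U = 3/19 + 1/14 + 1/5 = 571/1330
Rounded to 4 decimal places: U = 0.4293
RM (Liu & Layland) bound for 3 tasks = 0.779763; compare with U = 571/1330 (approx. 0.429323)
U <= bound, so schedulable by RM sufficient condition.

0.4293


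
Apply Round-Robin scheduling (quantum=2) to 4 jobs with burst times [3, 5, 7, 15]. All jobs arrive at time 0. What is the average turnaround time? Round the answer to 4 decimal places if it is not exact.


Time quantum = 2
Execution trace:
  J1 runs 2 units, time = 2
  J2 runs 2 units, time = 4
  J3 runs 2 units, time = 6
  J4 runs 2 units, time = 8
  J1 runs 1 units, time = 9
  J2 runs 2 units, time = 11
  J3 runs 2 units, time = 13
  J4 runs 2 units, time = 15
  J2 runs 1 units, time = 16
  J3 runs 2 units, time = 18
  J4 runs 2 units, time = 20
  J3 runs 1 units, time = 21
  J4 runs 2 units, time = 23
  J4 runs 2 units, time = 25
  J4 runs 2 units, time = 27
  J4 runs 2 units, time = 29
  J4 runs 1 units, time = 30
Finish times: [9, 16, 21, 30]
Average turnaround = 76/4 = 19.0

19.0


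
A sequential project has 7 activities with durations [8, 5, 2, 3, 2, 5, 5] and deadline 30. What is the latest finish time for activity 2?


LF(activity 2) = deadline - sum of successor durations
Successors: activities 3 through 7 with durations [2, 3, 2, 5, 5]
Sum of successor durations = 17
LF = 30 - 17 = 13

13


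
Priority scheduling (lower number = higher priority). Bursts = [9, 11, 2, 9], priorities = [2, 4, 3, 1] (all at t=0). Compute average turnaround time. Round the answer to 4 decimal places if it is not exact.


Sort by priority (ascending = highest first):
Order: [(1, 9), (2, 9), (3, 2), (4, 11)]
Completion times:
  Priority 1, burst=9, C=9
  Priority 2, burst=9, C=18
  Priority 3, burst=2, C=20
  Priority 4, burst=11, C=31
Average turnaround = 78/4 = 19.5

19.5


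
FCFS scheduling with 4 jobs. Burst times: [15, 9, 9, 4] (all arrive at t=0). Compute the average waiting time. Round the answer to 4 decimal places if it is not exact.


FCFS order (as given): [15, 9, 9, 4]
Waiting times:
  Job 1: wait = 0
  Job 2: wait = 15
  Job 3: wait = 24
  Job 4: wait = 33
Sum of waiting times = 72
Average waiting time = 72/4 = 18.0

18.0


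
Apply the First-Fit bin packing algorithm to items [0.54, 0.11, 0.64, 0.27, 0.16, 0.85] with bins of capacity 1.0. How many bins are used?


Place items sequentially using First-Fit:
  Item 0.54 -> new Bin 1
  Item 0.11 -> Bin 1 (now 0.65)
  Item 0.64 -> new Bin 2
  Item 0.27 -> Bin 1 (now 0.92)
  Item 0.16 -> Bin 2 (now 0.8)
  Item 0.85 -> new Bin 3
Total bins used = 3

3


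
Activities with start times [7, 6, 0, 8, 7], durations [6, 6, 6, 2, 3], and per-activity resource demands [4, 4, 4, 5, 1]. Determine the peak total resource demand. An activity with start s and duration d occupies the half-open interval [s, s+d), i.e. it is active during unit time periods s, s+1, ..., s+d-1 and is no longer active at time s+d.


Each activity i is active on [start_i, start_i + duration_i).
Compute total resource usage per time slot:
  t=0: active resources = [4], total = 4
  t=1: active resources = [4], total = 4
  t=2: active resources = [4], total = 4
  t=3: active resources = [4], total = 4
  t=4: active resources = [4], total = 4
  t=5: active resources = [4], total = 4
  t=6: active resources = [4], total = 4
  t=7: active resources = [4, 4, 1], total = 9
  t=8: active resources = [4, 4, 5, 1], total = 14
  t=9: active resources = [4, 4, 5, 1], total = 14
  t=10: active resources = [4, 4], total = 8
  t=11: active resources = [4, 4], total = 8
  t=12: active resources = [4], total = 4
Peak resource demand = 14

14


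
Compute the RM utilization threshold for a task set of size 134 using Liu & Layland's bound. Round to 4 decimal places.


Compute 2^(1/134) = 1.0051861419
Subtract 1: 1.0051861419 - 1 = 0.0051861419
Multiply by n: 134 * 0.0051861419 = 0.6949430146
Round to 4 dp: 0.6949

0.6949


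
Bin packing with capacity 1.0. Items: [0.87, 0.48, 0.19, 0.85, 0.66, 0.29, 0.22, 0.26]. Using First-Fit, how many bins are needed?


Place items sequentially using First-Fit:
  Item 0.87 -> new Bin 1
  Item 0.48 -> new Bin 2
  Item 0.19 -> Bin 2 (now 0.67)
  Item 0.85 -> new Bin 3
  Item 0.66 -> new Bin 4
  Item 0.29 -> Bin 2 (now 0.96)
  Item 0.22 -> Bin 4 (now 0.88)
  Item 0.26 -> new Bin 5
Total bins used = 5

5


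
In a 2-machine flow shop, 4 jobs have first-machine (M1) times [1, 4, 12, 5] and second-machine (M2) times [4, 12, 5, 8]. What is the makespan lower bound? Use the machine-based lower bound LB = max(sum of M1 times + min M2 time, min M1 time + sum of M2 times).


LB1 = sum(M1 times) + min(M2 times) = 22 + 4 = 26
LB2 = min(M1 times) + sum(M2 times) = 1 + 29 = 30
Lower bound = max(LB1, LB2) = max(26, 30) = 30

30


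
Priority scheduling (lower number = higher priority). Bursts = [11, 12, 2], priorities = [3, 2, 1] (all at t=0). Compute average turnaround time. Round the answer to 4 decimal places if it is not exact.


Sort by priority (ascending = highest first):
Order: [(1, 2), (2, 12), (3, 11)]
Completion times:
  Priority 1, burst=2, C=2
  Priority 2, burst=12, C=14
  Priority 3, burst=11, C=25
Average turnaround = 41/3 = 13.6667

13.6667


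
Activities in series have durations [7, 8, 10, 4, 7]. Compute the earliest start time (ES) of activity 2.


Activity 2 starts after activities 1 through 1 complete.
Predecessor durations: [7]
ES = 7 = 7

7


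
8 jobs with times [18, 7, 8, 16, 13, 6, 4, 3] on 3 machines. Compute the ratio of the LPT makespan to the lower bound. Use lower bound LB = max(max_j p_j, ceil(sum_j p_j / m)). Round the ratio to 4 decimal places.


LPT order: [18, 16, 13, 8, 7, 6, 4, 3]
Machine loads after assignment: [24, 26, 25]
LPT makespan = 26
Lower bound = max(max_job, ceil(total/3)) = max(18, 25) = 25
Ratio = 26 / 25 = 1.04

1.04


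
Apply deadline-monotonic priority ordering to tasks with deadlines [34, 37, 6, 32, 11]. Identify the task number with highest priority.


Sort tasks by relative deadline (ascending):
  Task 3: deadline = 6
  Task 5: deadline = 11
  Task 4: deadline = 32
  Task 1: deadline = 34
  Task 2: deadline = 37
Priority order (highest first): [3, 5, 4, 1, 2]
Highest priority task = 3

3


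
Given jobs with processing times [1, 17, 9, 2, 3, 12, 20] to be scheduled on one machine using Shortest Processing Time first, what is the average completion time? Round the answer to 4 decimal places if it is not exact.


Sort jobs by processing time (SPT order): [1, 2, 3, 9, 12, 17, 20]
Compute completion times sequentially:
  Job 1: processing = 1, completes at 1
  Job 2: processing = 2, completes at 3
  Job 3: processing = 3, completes at 6
  Job 4: processing = 9, completes at 15
  Job 5: processing = 12, completes at 27
  Job 6: processing = 17, completes at 44
  Job 7: processing = 20, completes at 64
Sum of completion times = 160
Average completion time = 160/7 = 22.8571

22.8571


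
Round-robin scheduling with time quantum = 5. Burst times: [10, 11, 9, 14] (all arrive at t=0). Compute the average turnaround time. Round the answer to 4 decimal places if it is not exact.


Time quantum = 5
Execution trace:
  J1 runs 5 units, time = 5
  J2 runs 5 units, time = 10
  J3 runs 5 units, time = 15
  J4 runs 5 units, time = 20
  J1 runs 5 units, time = 25
  J2 runs 5 units, time = 30
  J3 runs 4 units, time = 34
  J4 runs 5 units, time = 39
  J2 runs 1 units, time = 40
  J4 runs 4 units, time = 44
Finish times: [25, 40, 34, 44]
Average turnaround = 143/4 = 35.75

35.75


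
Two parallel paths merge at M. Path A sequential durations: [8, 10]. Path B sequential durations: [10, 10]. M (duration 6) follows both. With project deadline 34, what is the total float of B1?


Forward pass: ES(B1) = sum of predecessors on chain B = 0
EF = ES + duration = 0 + 10 = 10
Backward pass: LF(M) = deadline = 34; LS(M) = 34 - 6 = 28
LF(B1) = LS(M) - sum(successors on chain B) = 28 - 10 = 18
LS = LF - duration = 18 - 10 = 8
Total float = LS - ES = 8 - 0 = 8

8


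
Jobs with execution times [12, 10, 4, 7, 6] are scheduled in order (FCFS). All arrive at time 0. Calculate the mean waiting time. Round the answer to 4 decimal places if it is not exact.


FCFS order (as given): [12, 10, 4, 7, 6]
Waiting times:
  Job 1: wait = 0
  Job 2: wait = 12
  Job 3: wait = 22
  Job 4: wait = 26
  Job 5: wait = 33
Sum of waiting times = 93
Average waiting time = 93/5 = 18.6

18.6


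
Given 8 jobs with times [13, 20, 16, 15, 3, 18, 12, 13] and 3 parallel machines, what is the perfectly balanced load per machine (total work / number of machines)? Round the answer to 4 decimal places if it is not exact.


Total processing time = 13 + 20 + 16 + 15 + 3 + 18 + 12 + 13 = 110
Number of machines = 3
Ideal balanced load = 110 / 3 = 36.6667

36.6667


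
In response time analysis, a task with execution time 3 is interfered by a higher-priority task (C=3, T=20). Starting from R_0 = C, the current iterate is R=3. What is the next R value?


R_next = C + ceil(R_prev / T_hp) * C_hp
ceil(3 / 20) = ceil(0.15) = 1
Interference = 1 * 3 = 3
R_next = 3 + 3 = 6

6


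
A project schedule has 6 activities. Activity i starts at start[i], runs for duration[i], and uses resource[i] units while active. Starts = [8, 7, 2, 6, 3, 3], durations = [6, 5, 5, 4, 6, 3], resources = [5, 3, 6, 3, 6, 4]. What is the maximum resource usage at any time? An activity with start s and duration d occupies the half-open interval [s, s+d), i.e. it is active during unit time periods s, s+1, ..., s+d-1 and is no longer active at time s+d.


Each activity i is active on [start_i, start_i + duration_i).
Compute total resource usage per time slot:
  t=0: active resources = [], total = 0
  t=1: active resources = [], total = 0
  t=2: active resources = [6], total = 6
  t=3: active resources = [6, 6, 4], total = 16
  t=4: active resources = [6, 6, 4], total = 16
  t=5: active resources = [6, 6, 4], total = 16
  t=6: active resources = [6, 3, 6], total = 15
  t=7: active resources = [3, 3, 6], total = 12
  t=8: active resources = [5, 3, 3, 6], total = 17
  t=9: active resources = [5, 3, 3], total = 11
  t=10: active resources = [5, 3], total = 8
  t=11: active resources = [5, 3], total = 8
  t=12: active resources = [5], total = 5
  t=13: active resources = [5], total = 5
Peak resource demand = 17

17


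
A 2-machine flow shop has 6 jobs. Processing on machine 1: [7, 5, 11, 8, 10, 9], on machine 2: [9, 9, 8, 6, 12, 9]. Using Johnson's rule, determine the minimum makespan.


Apply Johnson's rule:
  Group 1 (a <= b): [(2, 5, 9), (1, 7, 9), (6, 9, 9), (5, 10, 12)]
  Group 2 (a > b): [(3, 11, 8), (4, 8, 6)]
Optimal job order: [2, 1, 6, 5, 3, 4]
Schedule:
  Job 2: M1 done at 5, M2 done at 14
  Job 1: M1 done at 12, M2 done at 23
  Job 6: M1 done at 21, M2 done at 32
  Job 5: M1 done at 31, M2 done at 44
  Job 3: M1 done at 42, M2 done at 52
  Job 4: M1 done at 50, M2 done at 58
Makespan = 58

58


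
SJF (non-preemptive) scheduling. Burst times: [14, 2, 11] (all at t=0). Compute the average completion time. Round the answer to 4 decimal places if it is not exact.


SJF order (ascending): [2, 11, 14]
Completion times:
  Job 1: burst=2, C=2
  Job 2: burst=11, C=13
  Job 3: burst=14, C=27
Average completion = 42/3 = 14.0

14.0


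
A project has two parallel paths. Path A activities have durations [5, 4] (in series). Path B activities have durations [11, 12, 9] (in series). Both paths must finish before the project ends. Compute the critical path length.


Path A total = 5 + 4 = 9
Path B total = 11 + 12 + 9 = 32
Critical path = longest path = max(9, 32) = 32

32


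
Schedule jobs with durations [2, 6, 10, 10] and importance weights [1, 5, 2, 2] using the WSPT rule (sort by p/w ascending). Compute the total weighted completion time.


Compute p/w ratios and sort ascending (WSPT): [(6, 5), (2, 1), (10, 2), (10, 2)]
Compute weighted completion times:
  Job (p=6,w=5): C=6, w*C=5*6=30
  Job (p=2,w=1): C=8, w*C=1*8=8
  Job (p=10,w=2): C=18, w*C=2*18=36
  Job (p=10,w=2): C=28, w*C=2*28=56
Total weighted completion time = 130

130


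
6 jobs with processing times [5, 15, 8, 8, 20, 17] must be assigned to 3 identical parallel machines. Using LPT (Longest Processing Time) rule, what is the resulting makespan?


Sort jobs in decreasing order (LPT): [20, 17, 15, 8, 8, 5]
Assign each job to the least loaded machine:
  Machine 1: jobs [20, 5], load = 25
  Machine 2: jobs [17, 8], load = 25
  Machine 3: jobs [15, 8], load = 23
Makespan = max load = 25

25


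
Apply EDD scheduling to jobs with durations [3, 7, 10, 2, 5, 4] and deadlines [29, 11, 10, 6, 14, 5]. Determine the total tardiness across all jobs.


Sort by due date (EDD order): [(4, 5), (2, 6), (10, 10), (7, 11), (5, 14), (3, 29)]
Compute completion times and tardiness:
  Job 1: p=4, d=5, C=4, tardiness=max(0,4-5)=0
  Job 2: p=2, d=6, C=6, tardiness=max(0,6-6)=0
  Job 3: p=10, d=10, C=16, tardiness=max(0,16-10)=6
  Job 4: p=7, d=11, C=23, tardiness=max(0,23-11)=12
  Job 5: p=5, d=14, C=28, tardiness=max(0,28-14)=14
  Job 6: p=3, d=29, C=31, tardiness=max(0,31-29)=2
Total tardiness = 34

34


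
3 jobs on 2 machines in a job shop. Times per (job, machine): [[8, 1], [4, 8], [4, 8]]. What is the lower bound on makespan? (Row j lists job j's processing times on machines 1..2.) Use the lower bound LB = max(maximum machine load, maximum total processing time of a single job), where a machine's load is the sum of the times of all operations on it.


Machine loads:
  Machine 1: 8 + 4 + 4 = 16
  Machine 2: 1 + 8 + 8 = 17
Max machine load = 17
Job totals:
  Job 1: 9
  Job 2: 12
  Job 3: 12
Max job total = 12
Lower bound = max(17, 12) = 17

17


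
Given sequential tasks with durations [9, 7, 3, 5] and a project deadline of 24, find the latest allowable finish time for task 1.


LF(activity 1) = deadline - sum of successor durations
Successors: activities 2 through 4 with durations [7, 3, 5]
Sum of successor durations = 15
LF = 24 - 15 = 9

9


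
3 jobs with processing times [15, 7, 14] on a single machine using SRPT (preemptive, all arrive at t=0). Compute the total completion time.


Since all jobs arrive at t=0, SRPT equals SPT ordering.
SPT order: [7, 14, 15]
Completion times:
  Job 1: p=7, C=7
  Job 2: p=14, C=21
  Job 3: p=15, C=36
Total completion time = 7 + 21 + 36 = 64

64


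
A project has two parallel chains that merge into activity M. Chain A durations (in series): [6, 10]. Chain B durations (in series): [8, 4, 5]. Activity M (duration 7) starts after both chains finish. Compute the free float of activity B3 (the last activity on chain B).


ES(B3) = sum of predecessors on chain B = 12
EF(B3) = ES + duration = 12 + 5 = 17
Successor of B3 is M. ES(M) = max(sum(A), sum(B)) = max(16, 17) = 17
Free float = ES(successor) - EF(current) = 17 - 17 = 0

0


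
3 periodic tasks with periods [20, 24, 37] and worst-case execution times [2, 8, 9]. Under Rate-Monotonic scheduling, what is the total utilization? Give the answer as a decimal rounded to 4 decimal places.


Compute individual utilizations (exact fractions):
  Task 1: C/T = 2/20 = 1/10 (approx. 0.1)
  Task 2: C/T = 8/24 = 1/3 (approx. 0.3333)
  Task 3: C/T = 9/37 (approx. 0.2432)
Total utilization U = 1/10 + 1/3 + 9/37 = 751/1110
Rounded to 4 decimal places: U = 0.6766
RM (Liu & Layland) bound for 3 tasks = 0.779763; compare with U = 751/1110 (approx. 0.676577)
U <= bound, so schedulable by RM sufficient condition.

0.6766


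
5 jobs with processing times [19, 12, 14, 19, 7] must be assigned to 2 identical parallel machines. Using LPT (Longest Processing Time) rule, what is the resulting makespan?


Sort jobs in decreasing order (LPT): [19, 19, 14, 12, 7]
Assign each job to the least loaded machine:
  Machine 1: jobs [19, 14], load = 33
  Machine 2: jobs [19, 12, 7], load = 38
Makespan = max load = 38

38


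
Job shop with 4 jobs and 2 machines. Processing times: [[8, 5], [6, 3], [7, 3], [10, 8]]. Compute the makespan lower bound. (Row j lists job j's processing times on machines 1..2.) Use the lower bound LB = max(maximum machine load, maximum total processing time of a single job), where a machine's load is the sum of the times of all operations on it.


Machine loads:
  Machine 1: 8 + 6 + 7 + 10 = 31
  Machine 2: 5 + 3 + 3 + 8 = 19
Max machine load = 31
Job totals:
  Job 1: 13
  Job 2: 9
  Job 3: 10
  Job 4: 18
Max job total = 18
Lower bound = max(31, 18) = 31

31


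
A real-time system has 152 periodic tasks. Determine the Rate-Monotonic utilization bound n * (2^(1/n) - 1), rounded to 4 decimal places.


Compute 2^(1/152) = 1.0045705923
Subtract 1: 1.0045705923 - 1 = 0.0045705923
Multiply by n: 152 * 0.0045705923 = 0.6947300296
Round to 4 dp: 0.6947

0.6947


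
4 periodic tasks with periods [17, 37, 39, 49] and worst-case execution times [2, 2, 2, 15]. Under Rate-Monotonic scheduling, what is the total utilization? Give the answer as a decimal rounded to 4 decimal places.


Compute individual utilizations (exact fractions):
  Task 1: C/T = 2/17 (approx. 0.1176)
  Task 2: C/T = 2/37 (approx. 0.0541)
  Task 3: C/T = 2/39 (approx. 0.0513)
  Task 4: C/T = 15/49 (approx. 0.3061)
Total utilization U = 2/17 + 2/37 + 2/39 + 15/49 = 635995/1202019
Rounded to 4 decimal places: U = 0.5291
RM (Liu & Layland) bound for 4 tasks = 0.756828; compare with U = 635995/1202019 (approx. 0.529106)
U <= bound, so schedulable by RM sufficient condition.

0.5291


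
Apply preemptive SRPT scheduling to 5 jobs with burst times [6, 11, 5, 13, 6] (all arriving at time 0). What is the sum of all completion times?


Since all jobs arrive at t=0, SRPT equals SPT ordering.
SPT order: [5, 6, 6, 11, 13]
Completion times:
  Job 1: p=5, C=5
  Job 2: p=6, C=11
  Job 3: p=6, C=17
  Job 4: p=11, C=28
  Job 5: p=13, C=41
Total completion time = 5 + 11 + 17 + 28 + 41 = 102

102


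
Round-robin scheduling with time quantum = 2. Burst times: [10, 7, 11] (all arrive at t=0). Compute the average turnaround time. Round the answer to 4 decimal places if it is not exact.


Time quantum = 2
Execution trace:
  J1 runs 2 units, time = 2
  J2 runs 2 units, time = 4
  J3 runs 2 units, time = 6
  J1 runs 2 units, time = 8
  J2 runs 2 units, time = 10
  J3 runs 2 units, time = 12
  J1 runs 2 units, time = 14
  J2 runs 2 units, time = 16
  J3 runs 2 units, time = 18
  J1 runs 2 units, time = 20
  J2 runs 1 units, time = 21
  J3 runs 2 units, time = 23
  J1 runs 2 units, time = 25
  J3 runs 2 units, time = 27
  J3 runs 1 units, time = 28
Finish times: [25, 21, 28]
Average turnaround = 74/3 = 24.6667

24.6667


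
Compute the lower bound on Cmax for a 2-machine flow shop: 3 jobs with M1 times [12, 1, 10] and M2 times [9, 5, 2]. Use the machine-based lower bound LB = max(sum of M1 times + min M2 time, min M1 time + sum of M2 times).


LB1 = sum(M1 times) + min(M2 times) = 23 + 2 = 25
LB2 = min(M1 times) + sum(M2 times) = 1 + 16 = 17
Lower bound = max(LB1, LB2) = max(25, 17) = 25

25


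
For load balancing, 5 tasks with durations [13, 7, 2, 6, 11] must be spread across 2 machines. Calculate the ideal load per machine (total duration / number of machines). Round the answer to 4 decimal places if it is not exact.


Total processing time = 13 + 7 + 2 + 6 + 11 = 39
Number of machines = 2
Ideal balanced load = 39 / 2 = 19.5

19.5


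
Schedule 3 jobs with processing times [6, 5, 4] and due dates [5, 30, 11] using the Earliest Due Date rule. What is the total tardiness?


Sort by due date (EDD order): [(6, 5), (4, 11), (5, 30)]
Compute completion times and tardiness:
  Job 1: p=6, d=5, C=6, tardiness=max(0,6-5)=1
  Job 2: p=4, d=11, C=10, tardiness=max(0,10-11)=0
  Job 3: p=5, d=30, C=15, tardiness=max(0,15-30)=0
Total tardiness = 1

1


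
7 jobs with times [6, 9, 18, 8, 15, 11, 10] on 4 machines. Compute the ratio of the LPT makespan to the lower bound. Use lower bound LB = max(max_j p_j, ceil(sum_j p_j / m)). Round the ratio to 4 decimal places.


LPT order: [18, 15, 11, 10, 9, 8, 6]
Machine loads after assignment: [18, 21, 19, 19]
LPT makespan = 21
Lower bound = max(max_job, ceil(total/4)) = max(18, 20) = 20
Ratio = 21 / 20 = 1.05

1.05
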